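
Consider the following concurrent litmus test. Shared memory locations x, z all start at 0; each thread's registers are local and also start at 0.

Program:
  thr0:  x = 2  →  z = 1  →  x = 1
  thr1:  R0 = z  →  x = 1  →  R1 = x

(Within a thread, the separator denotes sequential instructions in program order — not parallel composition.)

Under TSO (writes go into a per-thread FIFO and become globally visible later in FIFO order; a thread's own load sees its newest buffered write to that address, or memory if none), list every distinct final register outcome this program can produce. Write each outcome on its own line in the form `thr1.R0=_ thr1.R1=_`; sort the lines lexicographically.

outcome vector order: (thr1.R0,thr1.R1)
|TSO outcomes| = 3

thr1.R0=0 thr1.R1=1
thr1.R0=0 thr1.R1=2
thr1.R0=1 thr1.R1=1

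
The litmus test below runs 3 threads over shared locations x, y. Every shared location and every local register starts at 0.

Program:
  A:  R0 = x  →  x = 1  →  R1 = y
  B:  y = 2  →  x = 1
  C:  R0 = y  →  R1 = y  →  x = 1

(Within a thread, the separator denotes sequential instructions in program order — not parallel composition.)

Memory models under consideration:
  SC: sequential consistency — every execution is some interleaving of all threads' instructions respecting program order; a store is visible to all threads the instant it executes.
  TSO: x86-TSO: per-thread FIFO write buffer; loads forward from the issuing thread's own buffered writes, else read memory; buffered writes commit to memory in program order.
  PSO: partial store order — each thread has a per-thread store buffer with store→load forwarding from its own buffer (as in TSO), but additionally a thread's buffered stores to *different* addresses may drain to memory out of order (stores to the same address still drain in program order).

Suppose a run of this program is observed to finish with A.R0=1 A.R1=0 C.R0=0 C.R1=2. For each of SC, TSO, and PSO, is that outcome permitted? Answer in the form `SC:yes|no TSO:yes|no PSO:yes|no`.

outcome vector order: (A.R0,A.R1,C.R0,C.R1)
under SC → (0,0,0,0) (0,0,0,2) (0,0,2,2) (0,2,0,0) (0,2,0,2) (0,2,2,2) (1,0,0,0) (1,2,0,0) (1,2,0,2) (1,2,2,2)
under TSO → (0,0,0,0) (0,0,0,2) (0,0,2,2) (0,2,0,0) (0,2,0,2) (0,2,2,2) (1,0,0,0) (1,2,0,0) (1,2,0,2) (1,2,2,2)
under PSO → (0,0,0,0) (0,0,0,2) (0,0,2,2) (0,2,0,0) (0,2,0,2) (0,2,2,2) (1,0,0,0) (1,0,0,2) (1,0,2,2) (1,2,0,0) (1,2,0,2) (1,2,2,2)
target (1,0,0,2) ∈ {PSO}

SC:no TSO:no PSO:yes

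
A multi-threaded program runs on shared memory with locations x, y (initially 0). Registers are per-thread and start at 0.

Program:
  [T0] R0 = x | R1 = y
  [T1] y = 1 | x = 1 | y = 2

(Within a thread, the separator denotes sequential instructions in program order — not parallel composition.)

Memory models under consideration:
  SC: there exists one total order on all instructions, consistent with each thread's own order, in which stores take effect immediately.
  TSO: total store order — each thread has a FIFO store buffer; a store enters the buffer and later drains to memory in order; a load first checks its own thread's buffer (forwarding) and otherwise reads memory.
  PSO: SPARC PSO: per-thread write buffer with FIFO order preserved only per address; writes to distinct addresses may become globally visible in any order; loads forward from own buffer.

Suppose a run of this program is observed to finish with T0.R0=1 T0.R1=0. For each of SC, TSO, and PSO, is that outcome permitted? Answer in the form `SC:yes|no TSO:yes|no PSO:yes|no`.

outcome vector order: (T0.R0,T0.R1)
SC: 5 outcomes — {0/0; 0/1; 0/2; 1/1; 1/2}
TSO: 5 outcomes — {0/0; 0/1; 0/2; 1/1; 1/2}
PSO: 6 outcomes — {0/0; 0/1; 0/2; 1/0; 1/1; 1/2}
target 1/0 ∈ {PSO}

SC:no TSO:no PSO:yes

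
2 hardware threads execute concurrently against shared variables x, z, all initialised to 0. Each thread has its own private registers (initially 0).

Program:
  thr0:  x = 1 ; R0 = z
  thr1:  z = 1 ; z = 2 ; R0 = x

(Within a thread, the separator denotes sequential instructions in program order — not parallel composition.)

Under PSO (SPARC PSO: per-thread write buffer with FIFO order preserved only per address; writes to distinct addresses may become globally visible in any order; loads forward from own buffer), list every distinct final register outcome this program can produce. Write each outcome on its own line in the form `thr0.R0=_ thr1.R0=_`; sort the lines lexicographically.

thr0.R0=0 thr1.R0=0
thr0.R0=0 thr1.R0=1
thr0.R0=1 thr1.R0=0
thr0.R0=1 thr1.R0=1
thr0.R0=2 thr1.R0=0
thr0.R0=2 thr1.R0=1

outcome vector order: (thr0.R0,thr1.R0)
|PSO outcomes| = 6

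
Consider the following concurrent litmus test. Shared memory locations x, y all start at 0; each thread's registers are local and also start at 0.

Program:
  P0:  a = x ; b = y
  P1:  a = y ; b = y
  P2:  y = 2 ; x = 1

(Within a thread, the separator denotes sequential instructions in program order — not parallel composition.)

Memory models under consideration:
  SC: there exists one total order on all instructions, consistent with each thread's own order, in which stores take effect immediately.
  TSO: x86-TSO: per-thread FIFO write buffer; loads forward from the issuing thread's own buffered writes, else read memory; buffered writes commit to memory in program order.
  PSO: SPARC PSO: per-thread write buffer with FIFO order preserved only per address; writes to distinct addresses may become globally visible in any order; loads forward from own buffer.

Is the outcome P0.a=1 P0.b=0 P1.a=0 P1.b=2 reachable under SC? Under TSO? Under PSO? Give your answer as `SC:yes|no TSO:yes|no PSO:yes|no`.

SC:no TSO:no PSO:yes

outcome vector order: (P0.a,P0.b,P1.a,P1.b)
SC (9): 0/0/0/0 0/0/0/2 0/0/2/2 0/2/0/0 0/2/0/2 0/2/2/2 1/2/0/0 1/2/0/2 1/2/2/2
TSO (9): 0/0/0/0 0/0/0/2 0/0/2/2 0/2/0/0 0/2/0/2 0/2/2/2 1/2/0/0 1/2/0/2 1/2/2/2
PSO (12): 0/0/0/0 0/0/0/2 0/0/2/2 0/2/0/0 0/2/0/2 0/2/2/2 1/0/0/0 1/0/0/2 1/0/2/2 1/2/0/0 1/2/0/2 1/2/2/2
target 1/0/0/2 ∈ {PSO}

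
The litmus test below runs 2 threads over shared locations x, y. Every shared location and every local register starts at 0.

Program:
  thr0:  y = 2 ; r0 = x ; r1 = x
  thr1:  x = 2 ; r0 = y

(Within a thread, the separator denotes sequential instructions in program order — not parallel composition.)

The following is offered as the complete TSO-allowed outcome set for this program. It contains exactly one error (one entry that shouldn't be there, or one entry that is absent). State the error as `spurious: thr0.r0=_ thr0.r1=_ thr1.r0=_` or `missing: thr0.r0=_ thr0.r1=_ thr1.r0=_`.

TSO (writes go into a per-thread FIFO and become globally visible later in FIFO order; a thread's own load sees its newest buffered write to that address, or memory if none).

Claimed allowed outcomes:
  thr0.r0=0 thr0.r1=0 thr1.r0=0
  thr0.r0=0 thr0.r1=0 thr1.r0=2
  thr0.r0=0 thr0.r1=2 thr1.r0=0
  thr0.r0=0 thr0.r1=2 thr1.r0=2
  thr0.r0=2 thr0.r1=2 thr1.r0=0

missing: thr0.r0=2 thr0.r1=2 thr1.r0=2

outcome vector order: (thr0.r0,thr0.r1,thr1.r0)
under TSO → <0 0 0>; <0 0 2>; <0 2 0>; <0 2 2>; <2 2 0>; <2 2 2>
TSO∖claimed = {<2 2 2>}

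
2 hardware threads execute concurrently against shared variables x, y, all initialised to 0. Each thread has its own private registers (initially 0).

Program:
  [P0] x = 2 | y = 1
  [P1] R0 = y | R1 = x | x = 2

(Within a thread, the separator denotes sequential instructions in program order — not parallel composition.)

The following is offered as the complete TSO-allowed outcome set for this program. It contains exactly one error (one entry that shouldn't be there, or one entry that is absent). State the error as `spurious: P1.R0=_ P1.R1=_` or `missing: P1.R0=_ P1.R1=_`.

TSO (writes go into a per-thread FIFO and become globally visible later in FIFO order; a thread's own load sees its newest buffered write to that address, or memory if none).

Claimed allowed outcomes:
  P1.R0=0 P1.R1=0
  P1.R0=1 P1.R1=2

missing: P1.R0=0 P1.R1=2

outcome vector order: (P1.R0,P1.R1)
[TSO] allowed = {(0,0); (0,2); (1,2)}
TSO∖claimed = {(0,2)}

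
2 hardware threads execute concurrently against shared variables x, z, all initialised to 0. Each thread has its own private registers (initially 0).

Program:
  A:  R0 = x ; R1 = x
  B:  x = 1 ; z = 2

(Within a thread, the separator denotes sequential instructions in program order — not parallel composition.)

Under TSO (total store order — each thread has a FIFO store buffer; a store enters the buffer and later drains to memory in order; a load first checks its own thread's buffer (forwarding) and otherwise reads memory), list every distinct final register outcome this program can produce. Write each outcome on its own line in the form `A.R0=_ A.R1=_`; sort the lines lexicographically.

A.R0=0 A.R1=0
A.R0=0 A.R1=1
A.R0=1 A.R1=1

outcome vector order: (A.R0,A.R1)
|TSO outcomes| = 3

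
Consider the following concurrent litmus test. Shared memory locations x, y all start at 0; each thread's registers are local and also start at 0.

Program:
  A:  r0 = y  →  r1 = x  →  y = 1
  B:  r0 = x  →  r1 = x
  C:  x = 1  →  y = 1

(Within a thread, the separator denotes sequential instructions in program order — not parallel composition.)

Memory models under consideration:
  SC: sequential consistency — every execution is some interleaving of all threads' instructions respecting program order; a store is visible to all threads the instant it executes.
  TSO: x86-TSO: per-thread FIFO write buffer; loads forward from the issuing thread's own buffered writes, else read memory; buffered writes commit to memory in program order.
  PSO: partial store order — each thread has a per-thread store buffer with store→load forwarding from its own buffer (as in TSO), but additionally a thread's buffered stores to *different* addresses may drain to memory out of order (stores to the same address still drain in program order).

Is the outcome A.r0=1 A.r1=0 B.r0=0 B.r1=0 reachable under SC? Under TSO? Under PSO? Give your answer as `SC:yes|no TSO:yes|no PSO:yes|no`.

SC:no TSO:no PSO:yes

outcome vector order: (A.r0,A.r1,B.r0,B.r1)
SC (9): (0,0,0,0); (0,0,0,1); (0,0,1,1); (0,1,0,0); (0,1,0,1); (0,1,1,1); (1,1,0,0); (1,1,0,1); (1,1,1,1)
TSO (9): (0,0,0,0); (0,0,0,1); (0,0,1,1); (0,1,0,0); (0,1,0,1); (0,1,1,1); (1,1,0,0); (1,1,0,1); (1,1,1,1)
PSO (12): (0,0,0,0); (0,0,0,1); (0,0,1,1); (0,1,0,0); (0,1,0,1); (0,1,1,1); (1,0,0,0); (1,0,0,1); (1,0,1,1); (1,1,0,0); (1,1,0,1); (1,1,1,1)
target (1,0,0,0) ∈ {PSO}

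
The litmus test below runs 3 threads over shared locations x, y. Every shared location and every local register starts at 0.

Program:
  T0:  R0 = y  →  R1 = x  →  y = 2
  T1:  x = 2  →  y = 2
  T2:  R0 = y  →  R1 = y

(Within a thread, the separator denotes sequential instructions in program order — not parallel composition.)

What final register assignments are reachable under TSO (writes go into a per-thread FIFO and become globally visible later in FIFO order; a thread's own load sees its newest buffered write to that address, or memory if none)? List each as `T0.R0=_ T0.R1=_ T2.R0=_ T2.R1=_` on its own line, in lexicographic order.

outcome vector order: (T0.R0,T0.R1,T2.R0,T2.R1)
|TSO outcomes| = 9

T0.R0=0 T0.R1=0 T2.R0=0 T2.R1=0
T0.R0=0 T0.R1=0 T2.R0=0 T2.R1=2
T0.R0=0 T0.R1=0 T2.R0=2 T2.R1=2
T0.R0=0 T0.R1=2 T2.R0=0 T2.R1=0
T0.R0=0 T0.R1=2 T2.R0=0 T2.R1=2
T0.R0=0 T0.R1=2 T2.R0=2 T2.R1=2
T0.R0=2 T0.R1=2 T2.R0=0 T2.R1=0
T0.R0=2 T0.R1=2 T2.R0=0 T2.R1=2
T0.R0=2 T0.R1=2 T2.R0=2 T2.R1=2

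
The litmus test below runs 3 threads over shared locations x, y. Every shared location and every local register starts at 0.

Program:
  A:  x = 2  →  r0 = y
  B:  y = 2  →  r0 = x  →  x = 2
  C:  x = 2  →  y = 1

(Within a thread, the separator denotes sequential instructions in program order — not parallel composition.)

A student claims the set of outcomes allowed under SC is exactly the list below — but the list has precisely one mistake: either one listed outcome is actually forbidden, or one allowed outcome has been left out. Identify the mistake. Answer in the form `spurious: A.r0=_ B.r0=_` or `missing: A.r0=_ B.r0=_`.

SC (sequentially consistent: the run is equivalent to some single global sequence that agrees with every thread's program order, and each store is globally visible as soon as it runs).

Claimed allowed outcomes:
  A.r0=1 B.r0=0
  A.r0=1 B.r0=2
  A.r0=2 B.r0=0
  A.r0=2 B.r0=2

outcome vector order: (A.r0,B.r0)
SC (5): <0 2>; <1 0>; <1 2>; <2 0>; <2 2>
SC∖claimed = {<0 2>}

missing: A.r0=0 B.r0=2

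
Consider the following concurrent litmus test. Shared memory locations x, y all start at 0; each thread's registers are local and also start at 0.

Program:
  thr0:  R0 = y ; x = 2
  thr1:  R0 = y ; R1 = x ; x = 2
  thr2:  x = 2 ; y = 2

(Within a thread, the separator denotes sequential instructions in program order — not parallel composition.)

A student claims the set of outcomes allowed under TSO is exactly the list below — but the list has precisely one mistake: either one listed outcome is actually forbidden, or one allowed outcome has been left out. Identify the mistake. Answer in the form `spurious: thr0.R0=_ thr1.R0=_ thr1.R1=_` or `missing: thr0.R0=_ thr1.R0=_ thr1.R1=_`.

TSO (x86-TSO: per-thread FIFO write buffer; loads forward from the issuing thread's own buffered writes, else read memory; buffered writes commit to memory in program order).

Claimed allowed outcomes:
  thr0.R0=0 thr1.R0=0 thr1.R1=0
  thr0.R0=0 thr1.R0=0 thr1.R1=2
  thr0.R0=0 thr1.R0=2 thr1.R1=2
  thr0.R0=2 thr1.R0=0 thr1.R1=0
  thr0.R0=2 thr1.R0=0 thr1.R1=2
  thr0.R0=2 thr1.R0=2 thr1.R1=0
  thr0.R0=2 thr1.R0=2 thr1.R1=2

outcome vector order: (thr0.R0,thr1.R0,thr1.R1)
[TSO] allowed = {(0,0,0); (0,0,2); (0,2,2); (2,0,0); (2,0,2); (2,2,2)}
claimed∖TSO = {(2,2,0)}

spurious: thr0.R0=2 thr1.R0=2 thr1.R1=0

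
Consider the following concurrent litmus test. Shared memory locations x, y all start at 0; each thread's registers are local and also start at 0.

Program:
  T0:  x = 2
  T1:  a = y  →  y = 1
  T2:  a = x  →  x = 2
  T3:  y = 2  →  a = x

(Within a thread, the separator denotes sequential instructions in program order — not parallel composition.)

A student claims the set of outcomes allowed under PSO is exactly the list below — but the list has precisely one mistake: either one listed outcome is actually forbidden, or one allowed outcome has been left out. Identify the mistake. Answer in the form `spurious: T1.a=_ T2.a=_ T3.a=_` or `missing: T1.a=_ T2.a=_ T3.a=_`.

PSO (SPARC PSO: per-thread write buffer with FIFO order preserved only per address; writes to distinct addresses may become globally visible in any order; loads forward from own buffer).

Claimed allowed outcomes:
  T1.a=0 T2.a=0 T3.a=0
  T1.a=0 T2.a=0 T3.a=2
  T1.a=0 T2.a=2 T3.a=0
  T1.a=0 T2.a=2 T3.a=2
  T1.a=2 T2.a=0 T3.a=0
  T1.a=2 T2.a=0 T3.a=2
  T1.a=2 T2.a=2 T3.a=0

missing: T1.a=2 T2.a=2 T3.a=2

outcome vector order: (T1.a,T2.a,T3.a)
[PSO] allowed = {<0 0 0> <0 0 2> <0 2 0> <0 2 2> <2 0 0> <2 0 2> <2 2 0> <2 2 2>}
PSO∖claimed = {<2 2 2>}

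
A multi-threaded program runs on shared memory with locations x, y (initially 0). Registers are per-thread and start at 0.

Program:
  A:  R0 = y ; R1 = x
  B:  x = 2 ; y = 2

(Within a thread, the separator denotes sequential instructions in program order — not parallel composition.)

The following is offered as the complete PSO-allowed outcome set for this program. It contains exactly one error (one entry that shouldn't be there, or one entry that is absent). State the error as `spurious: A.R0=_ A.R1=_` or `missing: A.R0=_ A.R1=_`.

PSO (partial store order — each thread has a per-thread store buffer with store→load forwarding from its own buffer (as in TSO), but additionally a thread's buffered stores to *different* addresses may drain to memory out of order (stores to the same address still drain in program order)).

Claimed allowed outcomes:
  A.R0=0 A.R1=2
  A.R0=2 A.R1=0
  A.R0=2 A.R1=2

missing: A.R0=0 A.R1=0

outcome vector order: (A.R0,A.R1)
under PSO → 0/0, 0/2, 2/0, 2/2
PSO∖claimed = {0/0}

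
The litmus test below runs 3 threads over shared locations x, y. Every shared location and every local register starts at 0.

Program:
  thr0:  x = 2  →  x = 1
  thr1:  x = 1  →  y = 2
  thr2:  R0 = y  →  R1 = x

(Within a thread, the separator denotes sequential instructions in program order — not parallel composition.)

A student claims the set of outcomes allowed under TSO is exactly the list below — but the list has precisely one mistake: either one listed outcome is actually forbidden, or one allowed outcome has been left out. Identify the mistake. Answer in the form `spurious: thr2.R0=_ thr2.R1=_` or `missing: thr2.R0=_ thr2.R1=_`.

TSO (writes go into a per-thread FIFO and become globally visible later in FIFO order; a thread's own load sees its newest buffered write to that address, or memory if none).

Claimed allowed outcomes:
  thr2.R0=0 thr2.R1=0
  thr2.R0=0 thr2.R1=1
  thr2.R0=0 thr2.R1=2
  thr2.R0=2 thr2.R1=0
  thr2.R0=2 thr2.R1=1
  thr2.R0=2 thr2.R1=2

outcome vector order: (thr2.R0,thr2.R1)
[TSO] allowed = {(0,0) (0,1) (0,2) (2,1) (2,2)}
claimed∖TSO = {(2,0)}

spurious: thr2.R0=2 thr2.R1=0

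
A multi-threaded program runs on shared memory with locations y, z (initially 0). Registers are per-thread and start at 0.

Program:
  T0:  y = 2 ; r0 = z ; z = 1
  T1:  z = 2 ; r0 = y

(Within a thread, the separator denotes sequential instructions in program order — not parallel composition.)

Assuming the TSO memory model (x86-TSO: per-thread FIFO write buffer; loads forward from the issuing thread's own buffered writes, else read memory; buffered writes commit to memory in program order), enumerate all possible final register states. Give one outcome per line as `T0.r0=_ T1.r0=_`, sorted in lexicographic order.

T0.r0=0 T1.r0=0
T0.r0=0 T1.r0=2
T0.r0=2 T1.r0=0
T0.r0=2 T1.r0=2

outcome vector order: (T0.r0,T1.r0)
|TSO outcomes| = 4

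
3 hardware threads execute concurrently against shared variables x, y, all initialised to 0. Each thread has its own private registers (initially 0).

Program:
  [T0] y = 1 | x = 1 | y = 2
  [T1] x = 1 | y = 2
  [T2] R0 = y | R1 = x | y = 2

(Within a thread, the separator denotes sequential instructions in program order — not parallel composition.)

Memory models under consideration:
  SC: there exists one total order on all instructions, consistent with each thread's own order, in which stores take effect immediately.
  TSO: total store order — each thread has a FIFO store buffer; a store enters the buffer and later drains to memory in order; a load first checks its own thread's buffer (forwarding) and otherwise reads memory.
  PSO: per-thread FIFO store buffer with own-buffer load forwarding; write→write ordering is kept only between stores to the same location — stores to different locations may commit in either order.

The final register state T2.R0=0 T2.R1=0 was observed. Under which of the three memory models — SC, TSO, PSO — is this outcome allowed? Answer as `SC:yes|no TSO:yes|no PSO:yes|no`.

outcome vector order: (T2.R0,T2.R1)
SC: 5 outcomes — {0/0, 0/1, 1/0, 1/1, 2/1}
TSO: 5 outcomes — {0/0, 0/1, 1/0, 1/1, 2/1}
PSO: 6 outcomes — {0/0, 0/1, 1/0, 1/1, 2/0, 2/1}
target 0/0 ∈ {SC,TSO,PSO}

SC:yes TSO:yes PSO:yes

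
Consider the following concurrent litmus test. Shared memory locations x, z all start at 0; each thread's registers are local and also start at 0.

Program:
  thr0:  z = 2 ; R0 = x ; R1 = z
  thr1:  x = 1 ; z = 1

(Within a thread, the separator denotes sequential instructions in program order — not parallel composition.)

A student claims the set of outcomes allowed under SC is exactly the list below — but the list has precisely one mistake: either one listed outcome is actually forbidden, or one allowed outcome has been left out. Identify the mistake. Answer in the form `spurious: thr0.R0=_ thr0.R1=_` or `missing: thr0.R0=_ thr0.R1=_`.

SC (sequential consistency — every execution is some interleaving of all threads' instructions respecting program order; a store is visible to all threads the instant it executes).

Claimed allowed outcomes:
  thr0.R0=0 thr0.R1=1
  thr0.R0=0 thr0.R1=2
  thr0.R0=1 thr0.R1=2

outcome vector order: (thr0.R0,thr0.R1)
under SC → 0/1, 0/2, 1/1, 1/2
SC∖claimed = {1/1}

missing: thr0.R0=1 thr0.R1=1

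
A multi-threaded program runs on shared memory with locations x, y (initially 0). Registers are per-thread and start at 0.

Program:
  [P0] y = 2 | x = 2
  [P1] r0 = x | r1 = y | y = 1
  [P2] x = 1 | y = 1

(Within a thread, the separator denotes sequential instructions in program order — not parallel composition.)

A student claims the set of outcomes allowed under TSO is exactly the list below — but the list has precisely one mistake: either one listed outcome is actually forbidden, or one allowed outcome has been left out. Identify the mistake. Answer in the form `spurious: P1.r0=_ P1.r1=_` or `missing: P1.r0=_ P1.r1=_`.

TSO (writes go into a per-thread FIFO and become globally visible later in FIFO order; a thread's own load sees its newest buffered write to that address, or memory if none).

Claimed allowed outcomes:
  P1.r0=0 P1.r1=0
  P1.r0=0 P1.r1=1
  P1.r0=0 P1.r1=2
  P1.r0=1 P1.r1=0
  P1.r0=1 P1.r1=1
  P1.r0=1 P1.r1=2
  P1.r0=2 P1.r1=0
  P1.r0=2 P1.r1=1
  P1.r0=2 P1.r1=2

outcome vector order: (P1.r0,P1.r1)
[TSO] allowed = {00 01 02 10 11 12 21 22}
claimed∖TSO = {20}

spurious: P1.r0=2 P1.r1=0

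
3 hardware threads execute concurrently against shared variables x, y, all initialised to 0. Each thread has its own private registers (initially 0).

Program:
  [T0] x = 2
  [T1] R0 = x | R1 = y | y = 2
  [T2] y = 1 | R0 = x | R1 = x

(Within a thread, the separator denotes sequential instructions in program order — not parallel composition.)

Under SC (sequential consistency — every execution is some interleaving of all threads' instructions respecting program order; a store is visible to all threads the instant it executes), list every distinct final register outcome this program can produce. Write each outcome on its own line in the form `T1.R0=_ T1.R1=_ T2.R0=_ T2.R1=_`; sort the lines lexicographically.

outcome vector order: (T1.R0,T1.R1,T2.R0,T2.R1)
|SC outcomes| = 10

T1.R0=0 T1.R1=0 T2.R0=0 T2.R1=0
T1.R0=0 T1.R1=0 T2.R0=0 T2.R1=2
T1.R0=0 T1.R1=0 T2.R0=2 T2.R1=2
T1.R0=0 T1.R1=1 T2.R0=0 T2.R1=0
T1.R0=0 T1.R1=1 T2.R0=0 T2.R1=2
T1.R0=0 T1.R1=1 T2.R0=2 T2.R1=2
T1.R0=2 T1.R1=0 T2.R0=2 T2.R1=2
T1.R0=2 T1.R1=1 T2.R0=0 T2.R1=0
T1.R0=2 T1.R1=1 T2.R0=0 T2.R1=2
T1.R0=2 T1.R1=1 T2.R0=2 T2.R1=2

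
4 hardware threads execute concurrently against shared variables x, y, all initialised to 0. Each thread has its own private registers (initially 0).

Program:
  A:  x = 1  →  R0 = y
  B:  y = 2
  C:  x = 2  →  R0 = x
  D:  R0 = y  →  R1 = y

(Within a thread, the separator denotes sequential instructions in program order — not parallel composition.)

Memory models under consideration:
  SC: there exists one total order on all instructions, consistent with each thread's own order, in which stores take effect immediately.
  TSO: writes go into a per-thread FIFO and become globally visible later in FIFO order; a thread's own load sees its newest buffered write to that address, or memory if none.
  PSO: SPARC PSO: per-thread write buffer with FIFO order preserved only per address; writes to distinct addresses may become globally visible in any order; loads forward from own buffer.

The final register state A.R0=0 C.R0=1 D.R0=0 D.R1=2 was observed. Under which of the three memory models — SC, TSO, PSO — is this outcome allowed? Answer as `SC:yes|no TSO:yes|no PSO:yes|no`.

outcome vector order: (A.R0,C.R0,D.R0,D.R1)
[SC] allowed = {<0 1 0 0>; <0 1 0 2>; <0 1 2 2>; <0 2 0 0>; <0 2 0 2>; <0 2 2 2>; <2 1 0 0>; <2 1 0 2>; <2 1 2 2>; <2 2 0 0>; <2 2 0 2>; <2 2 2 2>}
[TSO] allowed = {<0 1 0 0>; <0 1 0 2>; <0 1 2 2>; <0 2 0 0>; <0 2 0 2>; <0 2 2 2>; <2 1 0 0>; <2 1 0 2>; <2 1 2 2>; <2 2 0 0>; <2 2 0 2>; <2 2 2 2>}
[PSO] allowed = {<0 1 0 0>; <0 1 0 2>; <0 1 2 2>; <0 2 0 0>; <0 2 0 2>; <0 2 2 2>; <2 1 0 0>; <2 1 0 2>; <2 1 2 2>; <2 2 0 0>; <2 2 0 2>; <2 2 2 2>}
target <0 1 0 2> ∈ {SC,TSO,PSO}

SC:yes TSO:yes PSO:yes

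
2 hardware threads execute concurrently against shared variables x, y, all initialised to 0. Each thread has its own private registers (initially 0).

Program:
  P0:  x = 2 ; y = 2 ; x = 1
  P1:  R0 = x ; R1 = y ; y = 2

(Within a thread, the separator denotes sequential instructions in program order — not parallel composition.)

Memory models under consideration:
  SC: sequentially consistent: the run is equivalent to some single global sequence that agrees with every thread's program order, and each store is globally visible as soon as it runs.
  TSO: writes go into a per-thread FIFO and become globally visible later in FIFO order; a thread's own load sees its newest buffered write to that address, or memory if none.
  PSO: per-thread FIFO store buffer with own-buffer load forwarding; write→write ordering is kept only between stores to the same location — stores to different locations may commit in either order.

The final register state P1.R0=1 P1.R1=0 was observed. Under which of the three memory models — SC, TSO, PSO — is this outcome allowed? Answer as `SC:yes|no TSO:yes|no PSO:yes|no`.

SC:no TSO:no PSO:yes

outcome vector order: (P1.R0,P1.R1)
SC: 5 outcomes — {00 02 12 20 22}
TSO: 5 outcomes — {00 02 12 20 22}
PSO: 6 outcomes — {00 02 10 12 20 22}
target 10 ∈ {PSO}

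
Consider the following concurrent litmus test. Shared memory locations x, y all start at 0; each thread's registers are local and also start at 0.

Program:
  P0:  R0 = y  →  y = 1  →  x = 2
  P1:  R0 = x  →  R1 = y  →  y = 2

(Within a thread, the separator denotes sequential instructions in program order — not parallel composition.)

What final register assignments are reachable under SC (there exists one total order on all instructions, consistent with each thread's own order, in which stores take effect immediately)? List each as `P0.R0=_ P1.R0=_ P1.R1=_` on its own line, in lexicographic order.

outcome vector order: (P0.R0,P1.R0,P1.R1)
|SC outcomes| = 4

P0.R0=0 P1.R0=0 P1.R1=0
P0.R0=0 P1.R0=0 P1.R1=1
P0.R0=0 P1.R0=2 P1.R1=1
P0.R0=2 P1.R0=0 P1.R1=0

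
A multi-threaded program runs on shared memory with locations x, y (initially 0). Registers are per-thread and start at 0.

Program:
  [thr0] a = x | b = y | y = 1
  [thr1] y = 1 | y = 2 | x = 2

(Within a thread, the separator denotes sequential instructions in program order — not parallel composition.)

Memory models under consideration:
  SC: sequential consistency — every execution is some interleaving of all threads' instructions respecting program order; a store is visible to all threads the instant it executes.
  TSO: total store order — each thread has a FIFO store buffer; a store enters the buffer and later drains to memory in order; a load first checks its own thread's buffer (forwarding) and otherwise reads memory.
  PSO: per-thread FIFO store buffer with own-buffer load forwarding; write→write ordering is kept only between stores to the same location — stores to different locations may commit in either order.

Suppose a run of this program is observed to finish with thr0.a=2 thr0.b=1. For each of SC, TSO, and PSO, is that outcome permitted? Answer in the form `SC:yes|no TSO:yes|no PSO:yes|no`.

SC:no TSO:no PSO:yes

outcome vector order: (thr0.a,thr0.b)
under SC → 00; 01; 02; 22
under TSO → 00; 01; 02; 22
under PSO → 00; 01; 02; 20; 21; 22
target 21 ∈ {PSO}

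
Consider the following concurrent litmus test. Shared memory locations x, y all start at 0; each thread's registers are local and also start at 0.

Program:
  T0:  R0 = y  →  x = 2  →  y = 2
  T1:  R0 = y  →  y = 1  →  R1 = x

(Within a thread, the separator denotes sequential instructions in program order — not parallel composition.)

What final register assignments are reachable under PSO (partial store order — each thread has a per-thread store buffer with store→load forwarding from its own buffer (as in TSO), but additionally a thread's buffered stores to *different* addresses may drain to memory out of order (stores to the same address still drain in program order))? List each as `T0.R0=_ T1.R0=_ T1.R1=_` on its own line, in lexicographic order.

T0.R0=0 T1.R0=0 T1.R1=0
T0.R0=0 T1.R0=0 T1.R1=2
T0.R0=0 T1.R0=2 T1.R1=0
T0.R0=0 T1.R0=2 T1.R1=2
T0.R0=1 T1.R0=0 T1.R1=0
T0.R0=1 T1.R0=0 T1.R1=2

outcome vector order: (T0.R0,T1.R0,T1.R1)
|PSO outcomes| = 6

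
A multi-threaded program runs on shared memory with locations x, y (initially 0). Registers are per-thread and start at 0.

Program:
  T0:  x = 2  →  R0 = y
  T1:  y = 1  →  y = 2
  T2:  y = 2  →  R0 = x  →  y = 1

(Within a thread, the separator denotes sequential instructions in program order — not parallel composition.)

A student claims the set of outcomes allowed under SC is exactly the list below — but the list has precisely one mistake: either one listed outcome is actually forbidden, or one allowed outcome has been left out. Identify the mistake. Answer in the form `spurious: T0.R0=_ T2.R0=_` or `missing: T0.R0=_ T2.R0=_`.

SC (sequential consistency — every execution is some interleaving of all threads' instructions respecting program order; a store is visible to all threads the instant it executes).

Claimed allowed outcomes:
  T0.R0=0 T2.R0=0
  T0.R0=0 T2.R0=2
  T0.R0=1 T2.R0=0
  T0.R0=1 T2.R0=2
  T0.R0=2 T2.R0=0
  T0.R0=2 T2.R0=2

spurious: T0.R0=0 T2.R0=0

outcome vector order: (T0.R0,T2.R0)
[SC] allowed = {<0 2>; <1 0>; <1 2>; <2 0>; <2 2>}
claimed∖SC = {<0 0>}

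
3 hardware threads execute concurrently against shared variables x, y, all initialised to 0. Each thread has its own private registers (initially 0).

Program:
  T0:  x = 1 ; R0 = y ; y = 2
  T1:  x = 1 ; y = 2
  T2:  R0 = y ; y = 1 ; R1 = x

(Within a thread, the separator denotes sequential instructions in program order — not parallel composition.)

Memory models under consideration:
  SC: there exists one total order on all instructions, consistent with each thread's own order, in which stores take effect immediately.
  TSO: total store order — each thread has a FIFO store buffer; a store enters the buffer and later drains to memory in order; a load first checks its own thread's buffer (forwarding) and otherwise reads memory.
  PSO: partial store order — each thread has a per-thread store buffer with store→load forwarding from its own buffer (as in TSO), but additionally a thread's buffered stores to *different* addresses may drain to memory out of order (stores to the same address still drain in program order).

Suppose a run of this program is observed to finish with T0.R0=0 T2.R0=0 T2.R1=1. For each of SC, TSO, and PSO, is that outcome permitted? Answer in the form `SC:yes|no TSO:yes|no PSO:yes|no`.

SC:yes TSO:yes PSO:yes

outcome vector order: (T0.R0,T2.R0,T2.R1)
SC: 8 outcomes — {0/0/1, 0/2/1, 1/0/0, 1/0/1, 1/2/1, 2/0/0, 2/0/1, 2/2/1}
TSO: 9 outcomes — {0/0/0, 0/0/1, 0/2/1, 1/0/0, 1/0/1, 1/2/1, 2/0/0, 2/0/1, 2/2/1}
PSO: 12 outcomes — {0/0/0, 0/0/1, 0/2/0, 0/2/1, 1/0/0, 1/0/1, 1/2/0, 1/2/1, 2/0/0, 2/0/1, 2/2/0, 2/2/1}
target 0/0/1 ∈ {SC,TSO,PSO}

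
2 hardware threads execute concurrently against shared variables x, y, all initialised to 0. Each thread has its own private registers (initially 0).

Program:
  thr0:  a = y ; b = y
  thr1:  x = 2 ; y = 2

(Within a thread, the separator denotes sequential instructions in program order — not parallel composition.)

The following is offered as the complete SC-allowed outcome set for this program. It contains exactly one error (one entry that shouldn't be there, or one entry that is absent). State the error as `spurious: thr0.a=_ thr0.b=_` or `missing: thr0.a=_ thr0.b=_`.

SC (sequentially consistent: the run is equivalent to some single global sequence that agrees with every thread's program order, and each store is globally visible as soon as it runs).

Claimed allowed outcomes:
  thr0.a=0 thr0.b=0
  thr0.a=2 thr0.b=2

missing: thr0.a=0 thr0.b=2

outcome vector order: (thr0.a,thr0.b)
under SC → 0/0, 0/2, 2/2
SC∖claimed = {0/2}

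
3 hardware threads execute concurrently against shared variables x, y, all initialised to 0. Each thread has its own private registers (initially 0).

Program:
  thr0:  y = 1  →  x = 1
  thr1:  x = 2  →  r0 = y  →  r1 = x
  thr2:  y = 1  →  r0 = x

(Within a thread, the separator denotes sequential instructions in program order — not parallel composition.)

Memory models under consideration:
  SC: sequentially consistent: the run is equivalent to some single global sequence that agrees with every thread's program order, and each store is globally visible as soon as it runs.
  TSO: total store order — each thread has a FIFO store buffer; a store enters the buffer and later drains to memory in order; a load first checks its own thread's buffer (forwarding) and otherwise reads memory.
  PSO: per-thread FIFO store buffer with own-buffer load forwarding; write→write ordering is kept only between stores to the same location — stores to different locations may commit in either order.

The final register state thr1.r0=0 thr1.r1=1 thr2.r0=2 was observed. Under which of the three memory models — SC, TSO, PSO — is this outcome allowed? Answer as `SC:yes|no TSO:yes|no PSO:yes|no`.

outcome vector order: (thr1.r0,thr1.r1,thr2.r0)
SC (10): <0 1 1>, <0 1 2>, <0 2 1>, <0 2 2>, <1 1 0>, <1 1 1>, <1 1 2>, <1 2 0>, <1 2 1>, <1 2 2>
TSO (12): <0 1 0>, <0 1 1>, <0 1 2>, <0 2 0>, <0 2 1>, <0 2 2>, <1 1 0>, <1 1 1>, <1 1 2>, <1 2 0>, <1 2 1>, <1 2 2>
PSO (12): <0 1 0>, <0 1 1>, <0 1 2>, <0 2 0>, <0 2 1>, <0 2 2>, <1 1 0>, <1 1 1>, <1 1 2>, <1 2 0>, <1 2 1>, <1 2 2>
target <0 1 2> ∈ {SC,TSO,PSO}

SC:yes TSO:yes PSO:yes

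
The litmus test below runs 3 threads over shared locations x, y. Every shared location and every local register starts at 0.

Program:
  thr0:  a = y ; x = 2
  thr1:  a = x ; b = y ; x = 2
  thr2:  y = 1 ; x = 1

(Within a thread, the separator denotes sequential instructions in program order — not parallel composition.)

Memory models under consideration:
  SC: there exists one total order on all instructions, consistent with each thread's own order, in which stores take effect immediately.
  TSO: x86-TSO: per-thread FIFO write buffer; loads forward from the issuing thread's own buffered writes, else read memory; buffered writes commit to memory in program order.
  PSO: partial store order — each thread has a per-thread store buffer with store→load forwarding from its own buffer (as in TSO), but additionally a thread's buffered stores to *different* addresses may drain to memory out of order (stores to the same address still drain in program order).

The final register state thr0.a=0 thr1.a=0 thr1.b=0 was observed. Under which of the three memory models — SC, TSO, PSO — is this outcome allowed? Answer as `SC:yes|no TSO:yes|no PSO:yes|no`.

SC:yes TSO:yes PSO:yes

outcome vector order: (thr0.a,thr1.a,thr1.b)
under SC → <0 0 0>; <0 0 1>; <0 1 1>; <0 2 0>; <0 2 1>; <1 0 0>; <1 0 1>; <1 1 1>; <1 2 1>
under TSO → <0 0 0>; <0 0 1>; <0 1 1>; <0 2 0>; <0 2 1>; <1 0 0>; <1 0 1>; <1 1 1>; <1 2 1>
under PSO → <0 0 0>; <0 0 1>; <0 1 0>; <0 1 1>; <0 2 0>; <0 2 1>; <1 0 0>; <1 0 1>; <1 1 0>; <1 1 1>; <1 2 1>
target <0 0 0> ∈ {SC,TSO,PSO}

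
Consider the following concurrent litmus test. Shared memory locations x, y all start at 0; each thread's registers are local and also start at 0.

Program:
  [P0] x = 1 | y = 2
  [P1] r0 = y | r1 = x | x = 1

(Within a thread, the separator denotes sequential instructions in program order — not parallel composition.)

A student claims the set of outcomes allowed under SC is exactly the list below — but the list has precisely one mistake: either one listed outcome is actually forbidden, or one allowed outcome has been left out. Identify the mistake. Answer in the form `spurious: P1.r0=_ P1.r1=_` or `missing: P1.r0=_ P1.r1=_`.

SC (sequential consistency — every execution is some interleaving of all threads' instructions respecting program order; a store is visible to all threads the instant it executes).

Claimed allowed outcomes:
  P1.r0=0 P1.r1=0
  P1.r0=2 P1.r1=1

outcome vector order: (P1.r0,P1.r1)
SC: 3 outcomes — {0/0 0/1 2/1}
SC∖claimed = {0/1}

missing: P1.r0=0 P1.r1=1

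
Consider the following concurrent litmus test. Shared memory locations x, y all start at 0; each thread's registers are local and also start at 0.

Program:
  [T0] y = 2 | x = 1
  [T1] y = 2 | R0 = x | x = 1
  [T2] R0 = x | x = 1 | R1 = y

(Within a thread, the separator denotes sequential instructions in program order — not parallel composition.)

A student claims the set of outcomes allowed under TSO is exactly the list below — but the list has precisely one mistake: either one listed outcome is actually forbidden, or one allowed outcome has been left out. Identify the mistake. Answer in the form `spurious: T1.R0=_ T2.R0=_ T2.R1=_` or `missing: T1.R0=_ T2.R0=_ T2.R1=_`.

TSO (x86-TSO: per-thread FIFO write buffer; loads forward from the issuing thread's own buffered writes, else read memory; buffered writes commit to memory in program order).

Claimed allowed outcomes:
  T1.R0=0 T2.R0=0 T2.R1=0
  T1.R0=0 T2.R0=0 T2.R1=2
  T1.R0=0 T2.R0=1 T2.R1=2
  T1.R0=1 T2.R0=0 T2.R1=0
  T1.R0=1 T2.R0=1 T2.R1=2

outcome vector order: (T1.R0,T2.R0,T2.R1)
[TSO] allowed = {(0,0,0) (0,0,2) (0,1,2) (1,0,0) (1,0,2) (1,1,2)}
TSO∖claimed = {(1,0,2)}

missing: T1.R0=1 T2.R0=0 T2.R1=2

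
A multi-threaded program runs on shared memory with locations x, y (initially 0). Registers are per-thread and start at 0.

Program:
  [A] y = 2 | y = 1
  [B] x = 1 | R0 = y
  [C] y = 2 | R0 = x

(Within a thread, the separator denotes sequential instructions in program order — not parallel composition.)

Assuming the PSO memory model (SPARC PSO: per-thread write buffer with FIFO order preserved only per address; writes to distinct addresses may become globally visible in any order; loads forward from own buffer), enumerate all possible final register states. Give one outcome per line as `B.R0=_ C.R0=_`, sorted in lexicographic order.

outcome vector order: (B.R0,C.R0)
|PSO outcomes| = 6

B.R0=0 C.R0=0
B.R0=0 C.R0=1
B.R0=1 C.R0=0
B.R0=1 C.R0=1
B.R0=2 C.R0=0
B.R0=2 C.R0=1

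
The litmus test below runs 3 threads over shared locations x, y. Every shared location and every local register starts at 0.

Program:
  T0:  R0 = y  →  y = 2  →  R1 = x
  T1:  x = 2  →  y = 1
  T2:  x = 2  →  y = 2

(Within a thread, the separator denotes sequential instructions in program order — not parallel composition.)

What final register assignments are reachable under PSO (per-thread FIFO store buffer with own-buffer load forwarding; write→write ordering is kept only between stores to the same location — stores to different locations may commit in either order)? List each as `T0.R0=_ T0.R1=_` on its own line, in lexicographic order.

T0.R0=0 T0.R1=0
T0.R0=0 T0.R1=2
T0.R0=1 T0.R1=0
T0.R0=1 T0.R1=2
T0.R0=2 T0.R1=0
T0.R0=2 T0.R1=2

outcome vector order: (T0.R0,T0.R1)
|PSO outcomes| = 6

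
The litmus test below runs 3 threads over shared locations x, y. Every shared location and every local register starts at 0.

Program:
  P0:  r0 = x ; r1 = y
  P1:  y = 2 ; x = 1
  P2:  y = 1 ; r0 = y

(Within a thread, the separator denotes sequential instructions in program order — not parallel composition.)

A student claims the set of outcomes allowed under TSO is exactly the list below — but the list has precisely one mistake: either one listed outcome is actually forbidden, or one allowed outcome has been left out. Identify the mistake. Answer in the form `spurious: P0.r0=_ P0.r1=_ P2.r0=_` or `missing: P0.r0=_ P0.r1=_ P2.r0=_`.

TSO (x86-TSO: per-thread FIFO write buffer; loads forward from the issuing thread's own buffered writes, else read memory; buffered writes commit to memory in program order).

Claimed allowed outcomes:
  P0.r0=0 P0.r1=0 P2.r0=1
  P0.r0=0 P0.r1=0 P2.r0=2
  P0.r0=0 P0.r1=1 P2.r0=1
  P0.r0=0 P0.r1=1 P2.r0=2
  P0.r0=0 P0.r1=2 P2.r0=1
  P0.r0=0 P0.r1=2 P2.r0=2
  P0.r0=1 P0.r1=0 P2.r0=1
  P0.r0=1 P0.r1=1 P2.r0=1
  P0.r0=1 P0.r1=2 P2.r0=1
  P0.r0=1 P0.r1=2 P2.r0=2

outcome vector order: (P0.r0,P0.r1,P2.r0)
under TSO → 001 002 011 012 021 022 111 121 122
claimed∖TSO = {101}

spurious: P0.r0=1 P0.r1=0 P2.r0=1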